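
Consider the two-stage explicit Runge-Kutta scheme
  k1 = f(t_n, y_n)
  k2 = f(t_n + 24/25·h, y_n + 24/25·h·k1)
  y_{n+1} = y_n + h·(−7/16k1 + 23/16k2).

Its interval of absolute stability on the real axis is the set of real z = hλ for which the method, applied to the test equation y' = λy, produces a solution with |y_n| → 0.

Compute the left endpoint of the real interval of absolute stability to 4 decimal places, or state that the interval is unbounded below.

left endpoint -0.7246.

On y'=λy, z=hλ:
  k1=λy_n ⇒ h·k1=z·y_n;  k2=λ(1+24/25z)y_n ⇒ h·k2=z(1+24/25z)y_n
  y_{n+1}/y_n = 1 − 7/16z + 23/16z(1+24/25z) = 1 + z + 69/50z²
  so R(z) = 1 + z + 69/50z².

Boundary: |R(x)|=1, x<0.
x=-1.55: |R|=2.7654
R=1: x+69/50x²=0 ⇒ x=−50/69=-0.7246; min R=1−1/(4·69/50)=0.8188>−1
Confirm numerically:
  x=-0.585: |R|=0.88727 <1
  x=-0.376: |R|=0.81910 <1
  x=-0.311: |R|=0.82247 <1
  x=-1.100: |R|=1.56980 >1
  x=-1.094: |R|=1.55763 >1
  x=-0.991: |R|=1.36427 >1
So |R|<1 on (-0.7246, 0).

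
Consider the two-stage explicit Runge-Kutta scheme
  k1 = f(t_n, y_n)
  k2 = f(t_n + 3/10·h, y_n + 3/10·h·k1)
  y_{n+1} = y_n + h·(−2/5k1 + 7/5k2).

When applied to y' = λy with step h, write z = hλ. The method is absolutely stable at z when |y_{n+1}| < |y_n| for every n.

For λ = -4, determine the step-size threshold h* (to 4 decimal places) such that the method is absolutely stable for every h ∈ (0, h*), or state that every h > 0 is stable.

(-2.3810,0); λ=-4 ⇒ h* = (50/21)/4 = 0.5952.

On y'=λy, z=hλ:
  k1=λy_n ⇒ h·k1=z·y_n;  k2=λ(1+3/10z)y_n ⇒ h·k2=z(1+3/10z)y_n
  y_{n+1}/y_n = 1 − 2/5z + 7/5z(1+3/10z) = 1 + z + 21/50z²
  Hence R(z) = 1 + z + 21/50z².

Boundary: |R(x)|=1, x<0.
x=-1.77: |R|=0.5458
R=1: x+21/50x²=0 ⇒ x=−50/21=-2.3810; min R=1−1/(4·21/50)=0.4048>−1
Confirm numerically:
  x=-1.941: |R|=0.64134 <1
  x=-1.906: |R|=0.61979 <1
  x=-1.762: |R|=0.54195 <1
  x=-1.152: |R|=0.40538 <1
  x=-2.942: |R|=1.69325 >1
  x=-2.845: |R|=1.55449 >1
  x=-2.831: |R|=1.53512 >1
Interval (-2.3810, 0).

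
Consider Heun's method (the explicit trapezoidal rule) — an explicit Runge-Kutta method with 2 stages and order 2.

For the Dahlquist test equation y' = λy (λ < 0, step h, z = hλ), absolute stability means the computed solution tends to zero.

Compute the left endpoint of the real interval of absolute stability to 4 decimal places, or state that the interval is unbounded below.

Test eqn y'=λy, z=hλ:
  order 2, 2-stage ⇒ R(z)=1+z+z^2/2
  (e.g. R(-1.63)=0.69845, |R|=0.69845)

Solve |R(x)|<1 on ℝ⁻.
x=-1.63: |R|=0.6985
|R(-1.91)|=0.9140 |R(-0.63)|=0.5684 |R(-0.57)|=0.5924
Bisect:
  x_lo=-2.3380 |R|=1.3952  x_hi=-0.3118 |R|=0.7368
  mid=-1.32493 |R|=0.55279 →hi
  mid=-1.83149 |R|=0.84569 →hi
  mid=-2.08477 |R|=1.08836 →lo
  mid=-1.95813 |R|=0.95901 →hi
  mid=-2.02145 |R|=1.02168 →lo
  mid=-1.98979 |R|=0.98984 →hi
  mid=-2.00562 |R|=1.00564 →lo
  mid=-1.99770 |R|=0.99771 →hi
  mid=-2.00166 |R|=1.00166 →lo
  mid=-1.99968 |R|=0.99968 →hi
  ...
  [-2.00005,-1.99993] ⇒ x*=-2.0000
Stable set (-2.0000, 0).

left endpoint -2.0000.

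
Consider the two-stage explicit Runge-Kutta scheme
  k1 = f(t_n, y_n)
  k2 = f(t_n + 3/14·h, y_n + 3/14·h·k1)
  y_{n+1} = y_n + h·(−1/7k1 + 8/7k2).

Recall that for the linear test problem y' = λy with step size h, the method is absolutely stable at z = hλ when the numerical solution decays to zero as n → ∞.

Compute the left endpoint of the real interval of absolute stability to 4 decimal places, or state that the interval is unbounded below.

Test eqn y'=λy, z=hλ:
  k1=λy_n ⇒ h·k1=z·y_n;  k2=λ(1+3/14z)y_n ⇒ h·k2=z(1+3/14z)y_n
  y_{n+1}/y_n = 1 − 1/7z + 8/7z(1+3/14z) = 1 + z + 12/49z²
  so R(z) = 1 + z + 12/49z².

Solve |R(x)|<1 on ℝ⁻.
x=-1.68: |R|=0.0112
R=1: x+12/49x²=0 ⇒ x=−49/12=-4.0833; min R=1−1/(4·12/49)=-0.0208>−1
Confirm numerically:
  x=-2.796: |R|=0.11852 <1
  x=-2.517: |R|=0.03450 <1
  x=-1.972: |R|=0.01964 <1
  x=-4.536: |R|=1.50285 >1
  x=-4.371: |R|=1.30793 >1
So |R|<1 on (-4.0833, 0).

left endpoint -4.0833.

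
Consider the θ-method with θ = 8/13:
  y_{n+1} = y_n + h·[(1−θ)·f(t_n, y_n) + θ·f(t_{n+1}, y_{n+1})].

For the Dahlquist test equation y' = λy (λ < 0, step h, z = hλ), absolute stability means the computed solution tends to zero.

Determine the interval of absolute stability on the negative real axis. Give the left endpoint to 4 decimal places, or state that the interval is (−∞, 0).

(−∞, 0) — no finite endpoint.

Test eqn y'=λy, z=hλ:
  y_{n+1} = y_n + z·[5/13·y_n + 8/13·y_{n+1}] ⇒ (1 − 8/13z)y_{n+1} = (1 + 5/13z)y_n
  ⇒ R(z) = (1 + 5/13z)/(1 − 8/13z).

Need |R(x)|<1, x<0.
x=-1.31: |R|=0.2747
x=-2: |R|=0.1034
x=-10: |R|=0.3978
x=-100: |R|=0.5990
θ=8/13≥1/2 ⇒ |1+5/13x|<|1−8/13x| ∀x<0 ⇒ interval (−∞,0).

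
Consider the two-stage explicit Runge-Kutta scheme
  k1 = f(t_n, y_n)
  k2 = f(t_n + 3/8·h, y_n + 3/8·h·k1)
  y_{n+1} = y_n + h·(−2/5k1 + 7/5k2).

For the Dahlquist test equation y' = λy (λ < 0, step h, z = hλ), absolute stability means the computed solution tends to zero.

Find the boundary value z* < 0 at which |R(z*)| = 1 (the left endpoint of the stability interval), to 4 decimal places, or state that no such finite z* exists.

z* = -1.9048.

On y'=λy, z=hλ:
  k1=λy_n ⇒ h·k1=z·y_n;  k2=λ(1+3/8z)y_n ⇒ h·k2=z(1+3/8z)y_n
  y_{n+1}/y_n = 1 − 2/5z + 7/5z(1+3/8z) = 1 + z + 21/40z²
  ⇒ R(z) = 1 + z + 21/40z².

Boundary: |R(x)|=1, x<0.
x=-1.43: |R|=0.6436
R=1: x+21/40x²=0 ⇒ x=−40/21=-1.9048; min R=1−1/(4·21/40)=0.5238>−1
Confirm numerically:
  x=-1.530: |R|=0.69897 <1
  x=-1.125: |R|=0.53945 <1
  x=-1.037: |R|=0.52757 <1
  x=-1.024: |R|=0.52650 <1
  x=-2.493: |R|=1.76990 >1
  x=-2.352: |R|=1.55225 >1
  x=-2.335: |R|=1.52742 >1
Stable set (-1.9048, 0).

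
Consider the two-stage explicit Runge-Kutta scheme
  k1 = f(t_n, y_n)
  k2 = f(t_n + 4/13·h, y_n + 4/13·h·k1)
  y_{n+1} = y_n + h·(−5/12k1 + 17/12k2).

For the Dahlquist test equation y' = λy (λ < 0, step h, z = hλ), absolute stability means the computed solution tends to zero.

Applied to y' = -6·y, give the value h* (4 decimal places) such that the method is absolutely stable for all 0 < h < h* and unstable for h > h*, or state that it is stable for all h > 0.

Test eqn y'=λy, z=hλ:
  k1=λy_n ⇒ h·k1=z·y_n;  k2=λ(1+4/13z)y_n ⇒ h·k2=z(1+4/13z)y_n
  y_{n+1}/y_n = 1 − 5/12z + 17/12z(1+4/13z) = 1 + z + 17/39z²
  so R(z) = 1 + z + 17/39z².

Solve |R(x)|<1 on ℝ⁻.
x=-1.13: |R|=0.4266
R=1: x+17/39x²=0 ⇒ x=−39/17=-2.2941; min R=1−1/(4·17/39)=0.4265>−1
Confirm numerically:
  x=-2.158: |R|=0.87196 <1
  x=-1.698: |R|=0.55878 <1
  x=-1.049: |R|=0.43066 <1
  x=-1.013: |R|=0.43430 <1
  x=-2.886: |R|=1.74459 >1
  x=-2.718: |R|=1.50220 >1
  x=-2.606: |R|=1.35428 >1
Interval (-2.2941, 0).

(-2.2941,0); λ=-6 ⇒ h* = (39/17)/6 = 0.3824.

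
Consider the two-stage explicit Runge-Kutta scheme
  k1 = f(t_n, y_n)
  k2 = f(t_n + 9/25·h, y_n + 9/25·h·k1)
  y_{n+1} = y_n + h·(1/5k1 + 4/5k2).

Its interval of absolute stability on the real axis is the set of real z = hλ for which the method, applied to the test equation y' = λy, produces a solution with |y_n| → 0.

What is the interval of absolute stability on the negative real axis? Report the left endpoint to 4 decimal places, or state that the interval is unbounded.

(-3.4722, 0).

With y'=λy (z=hλ):
  k1=λy_n ⇒ h·k1=z·y_n;  k2=λ(1+9/25z)y_n ⇒ h·k2=z(1+9/25z)y_n
  y_{n+1}/y_n = 1 + 1/5z + 4/5z(1+9/25z) = 1 + z + 36/125z²
  Hence R(z) = 1 + z + 36/125z².

Need |R(x)|<1, x<0.
x=-0.39: |R|=0.6538
R=1: x+36/125x²=0 ⇒ x=−125/36=-3.4722; min R=1−1/(4·36/125)=0.1319>−1
Confirm numerically:
  x=-2.532: |R|=0.31437 <1
  x=-2.140: |R|=0.17892 <1
  x=-1.661: |R|=0.13357 <1
  x=-1.549: |R|=0.14203 <1
  x=-3.905: |R|=1.48672 >1
  x=-3.838: |R|=1.40431 >1
  x=-3.651: |R|=1.18798 >1
Stable set (-3.4722, 0).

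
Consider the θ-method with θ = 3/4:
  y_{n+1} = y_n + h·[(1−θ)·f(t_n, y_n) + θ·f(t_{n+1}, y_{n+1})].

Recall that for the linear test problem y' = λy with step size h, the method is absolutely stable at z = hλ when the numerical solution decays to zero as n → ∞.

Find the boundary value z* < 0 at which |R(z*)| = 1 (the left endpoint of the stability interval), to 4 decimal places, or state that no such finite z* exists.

(−∞, 0) — no finite endpoint.

Set f=λy, z=hλ:
  y_{n+1} = y_n + z·[1/4·y_n + 3/4·y_{n+1}] ⇒ (1 − 3/4z)y_{n+1} = (1 + 1/4z)y_n
  Hence R(z) = (1 + 1/4z)/(1 − 3/4z).

Need |R(x)|<1, x<0.
x=-0.45: |R|=0.6636
x=-2: |R|=0.2000
x=-10: |R|=0.1765
x=-100: |R|=0.3158
θ=3/4≥1/2 ⇒ |1+1/4x|<|1−3/4x| ∀x<0 ⇒ unbounded interval.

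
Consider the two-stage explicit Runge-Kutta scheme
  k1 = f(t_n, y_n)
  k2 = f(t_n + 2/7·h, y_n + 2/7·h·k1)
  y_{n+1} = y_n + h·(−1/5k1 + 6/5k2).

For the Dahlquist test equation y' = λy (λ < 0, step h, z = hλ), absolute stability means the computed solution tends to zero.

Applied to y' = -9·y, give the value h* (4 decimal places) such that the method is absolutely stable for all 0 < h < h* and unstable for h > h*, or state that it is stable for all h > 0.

With y'=λy (z=hλ):
  k1=λy_n ⇒ h·k1=z·y_n;  k2=λ(1+2/7z)y_n ⇒ h·k2=z(1+2/7z)y_n
  y_{n+1}/y_n = 1 − 1/5z + 6/5z(1+2/7z) = 1 + z + 12/35z²
  Hence R(z) = 1 + z + 12/35z².

Need |R(x)|<1, x<0.
x=-1.78: |R|=0.3063
R=1: x+12/35x²=0 ⇒ x=−35/12=-2.9167; min R=1−1/(4·12/35)=0.2708>−1
Confirm numerically:
  x=-2.865: |R|=0.94925 <1
  x=-2.810: |R|=0.89723 <1
  x=-2.333: |R|=0.53313 <1
  x=-1.485: |R|=0.27108 <1
  x=-3.432: |R|=1.60639 >1
  x=-3.423: |R|=1.59423 >1
  x=-3.373: |R|=1.52773 >1
So |R|<1 on (-2.9167, 0).

(-2.9167,0); λ=-9 ⇒ h* = (35/12)/9 = 0.3241.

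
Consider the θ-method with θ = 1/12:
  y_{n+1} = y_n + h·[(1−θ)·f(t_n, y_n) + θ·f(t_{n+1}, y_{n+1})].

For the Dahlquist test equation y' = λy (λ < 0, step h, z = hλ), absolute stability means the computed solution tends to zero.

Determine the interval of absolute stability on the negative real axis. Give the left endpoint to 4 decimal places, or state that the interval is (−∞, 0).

(-2.4000, 0).

On y'=λy, z=hλ:
  y_{n+1} = y_n + z·[11/12·y_n + 1/12·y_{n+1}] ⇒ (1 − 1/12z)y_{n+1} = (1 + 11/12z)y_n
  ⇒ R(z) = (1 + 11/12z)/(1 − 1/12z).

Need |R(x)|<1, x<0.
x=-0.71: |R|=0.3297
R=−1: 1+11/12x = −1+1/12x ⇒ -5/6x=2 ⇒ x=2/(-5/6)=-2.4000
Confirm numerically:
  x=-2.349: |R|=0.96446 <1
  x=-2.190: |R|=0.85201 <1
  x=-1.169: |R|=0.06523 <1
  x=-1.030: |R|=0.05142 <1
  x=-2.922: |R|=1.34982 >1
  x=-2.799: |R|=1.26961 >1
So |R|<1 on (-2.4000, 0).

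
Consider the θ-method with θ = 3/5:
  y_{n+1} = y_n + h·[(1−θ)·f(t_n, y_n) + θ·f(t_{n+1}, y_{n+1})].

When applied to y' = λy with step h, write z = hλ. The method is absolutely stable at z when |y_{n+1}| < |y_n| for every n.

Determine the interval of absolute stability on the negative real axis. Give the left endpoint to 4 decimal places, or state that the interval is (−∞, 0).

With y'=λy (z=hλ):
  y_{n+1} = y_n + z·[2/5·y_n + 3/5·y_{n+1}] ⇒ (1 − 3/5z)y_{n+1} = (1 + 2/5z)y_n
  so R(z) = (1 + 2/5z)/(1 − 3/5z).

Solve |R(x)|<1 on ℝ⁻.
x=-1.64: |R|=0.1734
x=-2: |R|=0.0909
x=-10: |R|=0.4286
x=-100: |R|=0.6393
θ=3/5≥1/2 ⇒ |1+2/5x|<|1−3/5x| ∀x<0 ⇒ interval (−∞,0).

interval (−∞, 0).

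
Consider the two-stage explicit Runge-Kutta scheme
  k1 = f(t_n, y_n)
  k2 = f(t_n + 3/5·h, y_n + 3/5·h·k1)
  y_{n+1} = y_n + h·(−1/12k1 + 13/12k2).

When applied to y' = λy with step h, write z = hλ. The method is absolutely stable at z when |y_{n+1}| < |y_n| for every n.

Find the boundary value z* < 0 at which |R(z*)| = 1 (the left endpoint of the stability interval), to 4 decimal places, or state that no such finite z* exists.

Set f=λy, z=hλ:
  k1=λy_n ⇒ h·k1=z·y_n;  k2=λ(1+3/5z)y_n ⇒ h·k2=z(1+3/5z)y_n
  y_{n+1}/y_n = 1 − 1/12z + 13/12z(1+3/5z) = 1 + z + 13/20z²
  ⇒ R(z) = 1 + z + 13/20z².

Find x<0 with |R(x)|<1.
x=-0.85: |R|=0.6196
R=1: x+13/20x²=0 ⇒ x=−20/13=-1.5385; min R=1−1/(4·13/20)=0.6154>−1
Confirm numerically:
  x=-0.716: |R|=0.61723 <1
  x=-0.694: |R|=0.61906 <1
  x=-0.620: |R|=0.62986 <1
  x=-2.028: |R|=1.64531 >1
  x=-1.867: |R|=1.39870 >1
  x=-1.772: |R|=1.26899 >1
Stable set (-1.5385, 0).

z* = -1.5385.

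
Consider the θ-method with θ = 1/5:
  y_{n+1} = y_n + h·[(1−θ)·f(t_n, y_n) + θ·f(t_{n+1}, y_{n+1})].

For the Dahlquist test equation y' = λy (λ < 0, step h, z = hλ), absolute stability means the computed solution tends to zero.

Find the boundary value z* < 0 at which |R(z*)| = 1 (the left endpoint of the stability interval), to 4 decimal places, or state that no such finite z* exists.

z* = -3.3333.

Test eqn y'=λy, z=hλ:
  y_{n+1} = y_n + z·[4/5·y_n + 1/5·y_{n+1}] ⇒ (1 − 1/5z)y_{n+1} = (1 + 4/5z)y_n
  ⇒ R(z) = (1 + 4/5z)/(1 − 1/5z).

Find x<0 with |R(x)|<1.
x=-1.74: |R|=0.2908
R=−1: 1+4/5x = −1+1/5x ⇒ -3/5x=2 ⇒ x=2/(-3/5)=-3.3333
Confirm numerically:
  x=-2.687: |R|=0.74776 <1
  x=-2.321: |R|=0.58517 <1
  x=-2.119: |R|=0.48827 <1
  x=-1.485: |R|=0.14495 <1
  x=-3.847: |R|=1.17418 >1
  x=-3.741: |R|=1.13992 >1
  x=-3.708: |R|=1.12908 >1
So |R|<1 on (-3.3333, 0).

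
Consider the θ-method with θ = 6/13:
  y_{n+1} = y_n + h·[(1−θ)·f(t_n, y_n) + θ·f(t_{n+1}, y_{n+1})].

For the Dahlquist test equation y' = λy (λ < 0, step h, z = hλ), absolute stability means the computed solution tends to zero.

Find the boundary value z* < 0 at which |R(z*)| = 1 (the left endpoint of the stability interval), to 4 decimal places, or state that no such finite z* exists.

On y'=λy, z=hλ:
  y_{n+1} = y_n + z·[7/13·y_n + 6/13·y_{n+1}] ⇒ (1 − 6/13z)y_{n+1} = (1 + 7/13z)y_n
  so R(z) = (1 + 7/13z)/(1 − 6/13z).

Need |R(x)|<1, x<0.
x=-0.68: |R|=0.4824
R=−1: 1+7/13x = −1+6/13x ⇒ -1/13x=2 ⇒ x=2/(-1/13)=-26.0000
Confirm numerically:
  x=-23.322: |R|=0.98249 <1
  x=-21.525: |R|=0.96852 <1
  x=-19.905: |R|=0.95398 <1
  x=-18.253: |R|=0.93677 <1
  x=-26.466: |R|=1.00271 >1
  x=-26.244: |R|=1.00143 >1
  x=-26.166: |R|=1.00098 >1
Stable set (-26.0000, 0).

z* = -26.0000.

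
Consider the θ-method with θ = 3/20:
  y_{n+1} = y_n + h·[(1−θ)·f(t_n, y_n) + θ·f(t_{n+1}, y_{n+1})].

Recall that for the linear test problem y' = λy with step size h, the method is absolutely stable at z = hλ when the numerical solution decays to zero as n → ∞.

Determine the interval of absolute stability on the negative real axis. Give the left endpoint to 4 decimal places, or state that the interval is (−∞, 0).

(-2.8571, 0).

Test eqn y'=λy, z=hλ:
  y_{n+1} = y_n + z·[17/20·y_n + 3/20·y_{n+1}] ⇒ (1 − 3/20z)y_{n+1} = (1 + 17/20z)y_n
  R(z) = (1 + 17/20z)/(1 − 3/20z).

Need |R(x)|<1, x<0.
x=-0.49: |R|=0.5435
R=−1: 1+17/20x = −1+3/20x ⇒ -7/10x=2 ⇒ x=2/(-7/10)=-2.8571
Confirm numerically:
  x=-2.262: |R|=0.68894 <1
  x=-2.255: |R|=0.68504 <1
  x=-1.937: |R|=0.50091 <1
  x=-1.144: |R|=0.02356 <1
  x=-3.422: |R|=1.26128 >1
  x=-3.135: |R|=1.13229 >1
Stable set (-2.8571, 0).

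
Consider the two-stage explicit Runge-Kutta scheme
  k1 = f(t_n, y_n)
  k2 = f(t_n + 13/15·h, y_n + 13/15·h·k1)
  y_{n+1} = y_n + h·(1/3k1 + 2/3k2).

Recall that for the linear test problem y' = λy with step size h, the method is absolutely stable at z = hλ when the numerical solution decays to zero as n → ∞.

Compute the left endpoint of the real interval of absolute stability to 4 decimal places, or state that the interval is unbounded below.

z* = -1.7308.

Set f=λy, z=hλ:
  k1=λy_n ⇒ h·k1=z·y_n;  k2=λ(1+13/15z)y_n ⇒ h·k2=z(1+13/15z)y_n
  y_{n+1}/y_n = 1 + 1/3z + 2/3z(1+13/15z) = 1 + z + 26/45z²
  ⇒ R(z) = 1 + z + 26/45z².

Need |R(x)|<1, x<0.
x=-1.18: |R|=0.6245
R=1: x+26/45x²=0 ⇒ x=−45/26=-1.7308; min R=1−1/(4·26/45)=0.5673>−1
Confirm numerically:
  x=-1.658: |R|=0.93029 <1
  x=-1.511: |R|=0.80814 <1
  x=-1.234: |R|=0.64581 <1
  x=-1.099: |R|=0.59884 <1
  x=-2.253: |R|=1.67981 >1
  x=-2.043: |R|=1.36856 >1
  x=-1.761: |R|=1.03076 >1
Stable set (-1.7308, 0).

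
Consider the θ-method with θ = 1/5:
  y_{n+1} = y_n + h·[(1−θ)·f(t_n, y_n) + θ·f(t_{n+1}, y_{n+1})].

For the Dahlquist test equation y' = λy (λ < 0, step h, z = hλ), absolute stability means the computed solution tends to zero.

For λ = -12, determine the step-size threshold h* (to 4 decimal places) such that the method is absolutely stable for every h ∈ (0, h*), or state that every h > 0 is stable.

With y'=λy (z=hλ):
  y_{n+1} = y_n + z·[4/5·y_n + 1/5·y_{n+1}] ⇒ (1 − 1/5z)y_{n+1} = (1 + 4/5z)y_n
  so R(z) = (1 + 4/5z)/(1 − 1/5z).

Boundary: |R(x)|=1, x<0.
x=-0.8: |R|=0.3103
R=−1: 1+4/5x = −1+1/5x ⇒ -3/5x=2 ⇒ x=2/(-3/5)=-3.3333
Confirm numerically:
  x=-2.965: |R|=0.86127 <1
  x=-2.790: |R|=0.79076 <1
  x=-1.811: |R|=0.32947 <1
  x=-3.692: |R|=1.12379 >1
  x=-3.360: |R|=1.00957 >1
Stable set (-3.3333, 0).

(-3.3333,0); λ=-12 ⇒ h* = (10/3)/12 = 0.2778.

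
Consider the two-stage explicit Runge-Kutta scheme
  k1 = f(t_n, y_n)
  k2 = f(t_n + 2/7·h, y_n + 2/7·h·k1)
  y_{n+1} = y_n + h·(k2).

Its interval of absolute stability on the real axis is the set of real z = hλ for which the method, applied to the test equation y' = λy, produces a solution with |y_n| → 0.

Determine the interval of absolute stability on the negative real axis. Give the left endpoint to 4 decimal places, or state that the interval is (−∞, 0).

On y'=λy, z=hλ:
  k1=λy_n ⇒ h·k1=z·y_n;  k2=λ(1+2/7z)y_n ⇒ h·k2=z(1+2/7z)y_n
  y_{n+1}/y_n = 1 + z(1+2/7z) = 1 + z + 2/7z²
  ⇒ R(z) = 1 + z + 2/7z².

Need |R(x)|<1, x<0.
x=-1.2: |R|=0.2114
R=1: x+2/7x²=0 ⇒ x=−7/2=-3.5000; min R=1−1/(4·2/7)=0.1250>−1
Confirm numerically:
  x=-3.076: |R|=0.62736 <1
  x=-2.872: |R|=0.48468 <1
  x=-1.939: |R|=0.13521 <1
  x=-4.038: |R|=1.62070 >1
  x=-3.697: |R|=1.20809 >1
Stable set (-3.5000, 0).

z∈(-3.5000,0).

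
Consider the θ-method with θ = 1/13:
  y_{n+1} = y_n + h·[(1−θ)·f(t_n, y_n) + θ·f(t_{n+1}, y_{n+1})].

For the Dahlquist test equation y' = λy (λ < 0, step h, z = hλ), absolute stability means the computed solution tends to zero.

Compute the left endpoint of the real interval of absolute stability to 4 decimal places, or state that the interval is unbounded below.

z* = -2.3636.

With y'=λy (z=hλ):
  y_{n+1} = y_n + z·[12/13·y_n + 1/13·y_{n+1}] ⇒ (1 − 1/13z)y_{n+1} = (1 + 12/13z)y_n
  so R(z) = (1 + 12/13z)/(1 − 1/13z).

Need |R(x)|<1, x<0.
x=-0.58: |R|=0.4448
R=−1: 1+12/13x = −1+1/13x ⇒ -11/13x=2 ⇒ x=2/(-11/13)=-2.3636
Confirm numerically:
  x=-1.979: |R|=0.71754 <1
  x=-1.819: |R|=0.59572 <1
  x=-1.739: |R|=0.53382 <1
  x=-1.420: |R|=0.28017 <1
  x=-2.470: |R|=1.07563 >1
  x=-2.412: |R|=1.03452 >1
Stable set (-2.3636, 0).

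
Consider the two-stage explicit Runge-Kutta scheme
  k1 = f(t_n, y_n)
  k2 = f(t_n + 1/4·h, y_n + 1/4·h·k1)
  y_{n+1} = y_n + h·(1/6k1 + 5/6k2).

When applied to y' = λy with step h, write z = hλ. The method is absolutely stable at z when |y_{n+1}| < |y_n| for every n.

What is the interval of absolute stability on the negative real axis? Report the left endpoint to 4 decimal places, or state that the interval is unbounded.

z∈(-4.8000,0).

With y'=λy (z=hλ):
  k1=λy_n ⇒ h·k1=z·y_n;  k2=λ(1+1/4z)y_n ⇒ h·k2=z(1+1/4z)y_n
  y_{n+1}/y_n = 1 + 1/6z + 5/6z(1+1/4z) = 1 + z + 5/24z²
  R(z) = 1 + z + 5/24z².

Need |R(x)|<1, x<0.
x=-0.5: |R|=0.5521
R=1: x+5/24x²=0 ⇒ x=−24/5=-4.8000; min R=1−1/(4·5/24)=-0.2000>−1
Confirm numerically:
  x=-3.293: |R|=0.03386 <1
  x=-3.213: |R|=0.06230 <1
  x=-2.765: |R|=0.17224 <1
  x=-2.323: |R|=0.19876 <1
  x=-5.237: |R|=1.47679 >1
  x=-5.029: |R|=1.23993 >1
  x=-4.888: |R|=1.08961 >1
Interval (-4.8000, 0).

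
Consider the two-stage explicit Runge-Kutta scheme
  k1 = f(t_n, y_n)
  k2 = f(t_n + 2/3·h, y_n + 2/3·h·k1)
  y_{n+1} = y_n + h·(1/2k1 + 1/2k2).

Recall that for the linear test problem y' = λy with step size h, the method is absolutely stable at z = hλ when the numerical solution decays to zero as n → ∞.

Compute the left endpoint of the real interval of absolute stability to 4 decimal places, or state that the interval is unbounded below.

Set f=λy, z=hλ:
  k1=λy_n ⇒ h·k1=z·y_n;  k2=λ(1+2/3z)y_n ⇒ h·k2=z(1+2/3z)y_n
  y_{n+1}/y_n = 1 + 1/2z + 1/2z(1+2/3z) = 1 + z + 1/3z²
  so R(z) = 1 + z + 1/3z².

Boundary: |R(x)|=1, x<0.
x=-1.05: |R|=0.3175
R=1: x+1/3x²=0 ⇒ x=−3=-3.0000; min R=1−1/(4·1/3)=0.2500>−1
Confirm numerically:
  x=-2.111: |R|=0.37444 <1
  x=-1.612: |R|=0.25418 <1
  x=-1.274: |R|=0.26703 <1
  x=-3.321: |R|=1.35535 >1
  x=-3.317: |R|=1.35050 >1
So |R|<1 on (-3.0000, 0).

z* = -3.0000.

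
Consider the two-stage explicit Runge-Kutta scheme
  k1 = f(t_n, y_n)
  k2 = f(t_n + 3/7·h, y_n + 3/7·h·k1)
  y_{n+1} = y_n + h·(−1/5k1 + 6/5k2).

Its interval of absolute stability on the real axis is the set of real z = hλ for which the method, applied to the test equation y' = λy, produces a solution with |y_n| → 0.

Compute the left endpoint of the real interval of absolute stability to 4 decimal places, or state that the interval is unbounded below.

On y'=λy, z=hλ:
  k1=λy_n ⇒ h·k1=z·y_n;  k2=λ(1+3/7z)y_n ⇒ h·k2=z(1+3/7z)y_n
  y_{n+1}/y_n = 1 − 1/5z + 6/5z(1+3/7z) = 1 + z + 18/35z²
  R(z) = 1 + z + 18/35z².

Solve |R(x)|<1 on ℝ⁻.
x=-0.72: |R|=0.5466
R=1: x+18/35x²=0 ⇒ x=−35/18=-1.9444; min R=1−1/(4·18/35)=0.5139>−1
Confirm numerically:
  x=-1.344: |R|=0.58497 <1
  x=-1.340: |R|=0.58345 <1
  x=-1.268: |R|=0.55888 <1
  x=-2.508: |R|=1.72689 >1
  x=-2.368: |R|=1.51582 >1
Interval (-1.9444, 0).

z* = -1.9444.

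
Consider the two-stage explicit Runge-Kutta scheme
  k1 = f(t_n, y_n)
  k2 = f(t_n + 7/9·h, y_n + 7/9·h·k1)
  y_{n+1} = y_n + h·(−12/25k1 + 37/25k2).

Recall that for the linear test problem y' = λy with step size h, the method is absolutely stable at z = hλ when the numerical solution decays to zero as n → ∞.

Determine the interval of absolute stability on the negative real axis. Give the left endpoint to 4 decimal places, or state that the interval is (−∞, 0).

On y'=λy, z=hλ:
  k1=λy_n ⇒ h·k1=z·y_n;  k2=λ(1+7/9z)y_n ⇒ h·k2=z(1+7/9z)y_n
  y_{n+1}/y_n = 1 − 12/25z + 37/25z(1+7/9z) = 1 + z + 259/225z²
  so R(z) = 1 + z + 259/225z².

Find x<0 with |R(x)|<1.
x=-0.6: |R|=0.8144
R=1: x+259/225x²=0 ⇒ x=−225/259=-0.8687; min R=1−1/(4·259/225)=0.7828>−1
Confirm numerically:
  x=-0.844: |R|=0.97598 <1
  x=-0.635: |R|=0.82916 <1
  x=-0.631: |R|=0.82733 <1
  x=-1.366: |R|=1.78192 >1
  x=-1.311: |R|=1.66744 >1
  x=-1.010: |R|=1.16425 >1
Stable set (-0.8687, 0).

z∈(-0.8687,0).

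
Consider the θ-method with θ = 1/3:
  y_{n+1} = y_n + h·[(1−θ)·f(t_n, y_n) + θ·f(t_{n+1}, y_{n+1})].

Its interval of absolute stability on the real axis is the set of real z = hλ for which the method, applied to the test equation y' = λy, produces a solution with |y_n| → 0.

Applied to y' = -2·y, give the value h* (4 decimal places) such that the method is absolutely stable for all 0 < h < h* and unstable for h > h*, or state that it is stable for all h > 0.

Set f=λy, z=hλ:
  y_{n+1} = y_n + z·[2/3·y_n + 1/3·y_{n+1}] ⇒ (1 − 1/3z)y_{n+1} = (1 + 2/3z)y_n
  so R(z) = (1 + 2/3z)/(1 − 1/3z).

Solve |R(x)|<1 on ℝ⁻.
x=-0.94: |R|=0.2843
R=−1: 1+2/3x = −1+1/3x ⇒ -1/3x=2 ⇒ x=2/(-1/3)=-6.0000
Confirm numerically:
  x=-5.528: |R|=0.94465 <1
  x=-5.263: |R|=0.91081 <1
  x=-4.370: |R|=0.77883 <1
  x=-2.542: |R|=0.37604 <1
  x=-6.242: |R|=1.02618 >1
  x=-6.228: |R|=1.02471 >1
Stable set (-6.0000, 0).

(-6.0000,0); λ=-2 ⇒ h* = (6)/2 = 3.0000.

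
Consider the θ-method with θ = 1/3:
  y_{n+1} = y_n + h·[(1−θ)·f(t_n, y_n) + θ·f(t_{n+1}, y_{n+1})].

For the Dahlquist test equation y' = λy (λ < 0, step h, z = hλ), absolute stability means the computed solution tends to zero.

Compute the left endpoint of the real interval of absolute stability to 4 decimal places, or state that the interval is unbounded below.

z* = -6.0000.

Set f=λy, z=hλ:
  y_{n+1} = y_n + z·[2/3·y_n + 1/3·y_{n+1}] ⇒ (1 − 1/3z)y_{n+1} = (1 + 2/3z)y_n
  ⇒ R(z) = (1 + 2/3z)/(1 − 1/3z).

Solve |R(x)|<1 on ℝ⁻.
x=-1.2: |R|=0.1429
R=−1: 1+2/3x = −1+1/3x ⇒ -1/3x=2 ⇒ x=2/(-1/3)=-6.0000
Confirm numerically:
  x=-4.939: |R|=0.86636 <1
  x=-4.566: |R|=0.81047 <1
  x=-3.420: |R|=0.59813 <1
  x=-2.405: |R|=0.33488 <1
  x=-6.518: |R|=1.05442 >1
  x=-6.487: |R|=1.05133 >1
  x=-6.106: |R|=1.01164 >1
Stable set (-6.0000, 0).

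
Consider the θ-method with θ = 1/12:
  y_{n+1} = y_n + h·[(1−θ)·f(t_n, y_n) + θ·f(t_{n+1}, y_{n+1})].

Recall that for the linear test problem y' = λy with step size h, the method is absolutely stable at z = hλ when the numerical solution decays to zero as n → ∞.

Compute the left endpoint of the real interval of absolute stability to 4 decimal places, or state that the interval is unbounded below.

With y'=λy (z=hλ):
  y_{n+1} = y_n + z·[11/12·y_n + 1/12·y_{n+1}] ⇒ (1 − 1/12z)y_{n+1} = (1 + 11/12z)y_n
  ⇒ R(z) = (1 + 11/12z)/(1 − 1/12z).

Find x<0 with |R(x)|<1.
x=-1.15: |R|=0.0494
R=−1: 1+11/12x = −1+1/12x ⇒ -5/6x=2 ⇒ x=2/(-5/6)=-2.4000
Confirm numerically:
  x=-2.058: |R|=0.75672 <1
  x=-1.774: |R|=0.54552 <1
  x=-1.502: |R|=0.33491 <1
  x=-1.247: |R|=0.12961 <1
  x=-2.943: |R|=1.36338 >1
  x=-2.737: |R|=1.22868 >1
So |R|<1 on (-2.4000, 0).

z* = -2.4000.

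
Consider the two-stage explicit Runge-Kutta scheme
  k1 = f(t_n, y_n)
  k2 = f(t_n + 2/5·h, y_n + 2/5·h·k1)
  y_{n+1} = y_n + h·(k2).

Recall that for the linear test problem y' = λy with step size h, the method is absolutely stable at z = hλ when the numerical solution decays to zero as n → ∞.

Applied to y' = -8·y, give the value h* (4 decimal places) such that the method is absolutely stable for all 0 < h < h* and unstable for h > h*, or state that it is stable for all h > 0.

With y'=λy (z=hλ):
  k1=λy_n ⇒ h·k1=z·y_n;  k2=λ(1+2/5z)y_n ⇒ h·k2=z(1+2/5z)y_n
  y_{n+1}/y_n = 1 + z(1+2/5z) = 1 + z + 2/5z²
  R(z) = 1 + z + 2/5z².

Boundary: |R(x)|=1, x<0.
x=-1.13: |R|=0.3808
R=1: x+2/5x²=0 ⇒ x=−5/2=-2.5000; min R=1−1/(4·2/5)=0.3750>−1
Confirm numerically:
  x=-1.653: |R|=0.43996 <1
  x=-1.514: |R|=0.40288 <1
  x=-1.464: |R|=0.39332 <1
  x=-1.044: |R|=0.39197 <1
  x=-3.010: |R|=1.61404 >1
  x=-2.863: |R|=1.41571 >1
Interval (-2.5000, 0).

(-2.5000,0); λ=-8 ⇒ h* = (5/2)/8 = 0.3125.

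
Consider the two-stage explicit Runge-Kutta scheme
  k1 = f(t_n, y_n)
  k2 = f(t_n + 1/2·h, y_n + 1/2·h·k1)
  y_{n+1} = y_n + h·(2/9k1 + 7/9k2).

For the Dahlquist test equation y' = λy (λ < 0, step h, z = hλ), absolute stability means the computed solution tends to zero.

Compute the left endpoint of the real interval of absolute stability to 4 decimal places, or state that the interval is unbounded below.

Set f=λy, z=hλ:
  k1=λy_n ⇒ h·k1=z·y_n;  k2=λ(1+1/2z)y_n ⇒ h·k2=z(1+1/2z)y_n
  y_{n+1}/y_n = 1 + 2/9z + 7/9z(1+1/2z) = 1 + z + 7/18z²
  R(z) = 1 + z + 7/18z².

Need |R(x)|<1, x<0.
x=-1.59: |R|=0.3932
R=1: x+7/18x²=0 ⇒ x=−18/7=-2.5714; min R=1−1/(4·7/18)=0.3571>−1
Confirm numerically:
  x=-2.227: |R|=0.70171 <1
  x=-2.017: |R|=0.56511 <1
  x=-1.872: |R|=0.49082 <1
  x=-1.378: |R|=0.36045 <1
  x=-3.083: |R|=1.61335 >1
  x=-3.020: |R|=1.52682 >1
  x=-3.005: |R|=1.50668 >1
So |R|<1 on (-2.5714, 0).

z* = -2.5714.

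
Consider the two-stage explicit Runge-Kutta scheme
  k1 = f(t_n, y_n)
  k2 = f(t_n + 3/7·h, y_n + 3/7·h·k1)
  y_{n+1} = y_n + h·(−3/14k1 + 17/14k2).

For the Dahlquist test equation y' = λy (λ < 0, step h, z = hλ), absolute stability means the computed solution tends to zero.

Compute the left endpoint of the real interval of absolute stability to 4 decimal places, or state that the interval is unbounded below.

Test eqn y'=λy, z=hλ:
  k1=λy_n ⇒ h·k1=z·y_n;  k2=λ(1+3/7z)y_n ⇒ h·k2=z(1+3/7z)y_n
  y_{n+1}/y_n = 1 − 3/14z + 17/14z(1+3/7z) = 1 + z + 51/98z²
  Hence R(z) = 1 + z + 51/98z².

Need |R(x)|<1, x<0.
x=-1.62: |R|=0.7458
R=1: x+51/98x²=0 ⇒ x=−98/51=-1.9216; min R=1−1/(4·51/98)=0.5196>−1
Confirm numerically:
  x=-1.687: |R|=0.79407 <1
  x=-1.579: |R|=0.71850 <1
  x=-1.498: |R|=0.66980 <1
  x=-1.210: |R|=0.55193 <1
  x=-2.484: |R|=1.72705 >1
  x=-2.402: |R|=1.60055 >1
  x=-2.097: |R|=1.19145 >1
Stable set (-1.9216, 0).

left endpoint -1.9216.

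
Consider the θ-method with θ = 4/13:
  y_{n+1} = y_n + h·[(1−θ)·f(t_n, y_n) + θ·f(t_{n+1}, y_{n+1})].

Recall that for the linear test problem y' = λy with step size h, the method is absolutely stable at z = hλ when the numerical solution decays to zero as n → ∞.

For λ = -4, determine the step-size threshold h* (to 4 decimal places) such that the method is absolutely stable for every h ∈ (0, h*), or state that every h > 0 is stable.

With y'=λy (z=hλ):
  y_{n+1} = y_n + z·[9/13·y_n + 4/13·y_{n+1}] ⇒ (1 − 4/13z)y_{n+1} = (1 + 9/13z)y_n
  R(z) = (1 + 9/13z)/(1 − 4/13z).

Find x<0 with |R(x)|<1.
x=-0.74: |R|=0.3972
R=−1: 1+9/13x = −1+4/13x ⇒ -5/13x=2 ⇒ x=2/(-5/13)=-5.2000
Confirm numerically:
  x=-4.402: |R|=0.86964 <1
  x=-4.373: |R|=0.86439 <1
  x=-3.797: |R|=0.75114 <1
  x=-2.989: |R|=0.55702 <1
  x=-5.568: |R|=1.05217 >1
  x=-5.493: |R|=1.04189 >1
So |R|<1 on (-5.2000, 0).

(-5.2000,0); λ=-4 ⇒ h* = (26/5)/4 = 1.3000.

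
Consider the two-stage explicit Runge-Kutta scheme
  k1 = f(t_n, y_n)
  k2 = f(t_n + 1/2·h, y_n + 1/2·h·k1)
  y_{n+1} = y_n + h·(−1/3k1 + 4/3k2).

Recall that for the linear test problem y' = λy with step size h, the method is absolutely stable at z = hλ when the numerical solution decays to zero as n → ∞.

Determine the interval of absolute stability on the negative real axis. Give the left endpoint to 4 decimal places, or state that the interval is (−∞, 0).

On y'=λy, z=hλ:
  k1=λy_n ⇒ h·k1=z·y_n;  k2=λ(1+1/2z)y_n ⇒ h·k2=z(1+1/2z)y_n
  y_{n+1}/y_n = 1 − 1/3z + 4/3z(1+1/2z) = 1 + z + 2/3z²
  R(z) = 1 + z + 2/3z².

Solve |R(x)|<1 on ℝ⁻.
x=-1.27: |R|=0.8053
R=1: x+2/3x²=0 ⇒ x=−3/2=-1.5000; min R=1−1/(4·2/3)=0.6250>−1
Confirm numerically:
  x=-1.442: |R|=0.94424 <1
  x=-1.344: |R|=0.86022 <1
  x=-0.793: |R|=0.62623 <1
  x=-1.666: |R|=1.18437 >1
  x=-1.642: |R|=1.15544 >1
  x=-1.572: |R|=1.07546 >1
So |R|<1 on (-1.5000, 0).

(-1.5000, 0).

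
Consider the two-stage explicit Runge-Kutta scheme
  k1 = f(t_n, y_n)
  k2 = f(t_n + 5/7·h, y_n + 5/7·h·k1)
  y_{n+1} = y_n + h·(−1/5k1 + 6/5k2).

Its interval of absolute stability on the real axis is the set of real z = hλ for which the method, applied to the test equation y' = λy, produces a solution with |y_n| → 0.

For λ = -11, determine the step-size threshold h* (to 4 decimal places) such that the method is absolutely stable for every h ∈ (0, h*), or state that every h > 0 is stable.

(-1.1667,0); λ=-11 ⇒ h* = (7/6)/11 = 0.1061.

Set f=λy, z=hλ:
  k1=λy_n ⇒ h·k1=z·y_n;  k2=λ(1+5/7z)y_n ⇒ h·k2=z(1+5/7z)y_n
  y_{n+1}/y_n = 1 − 1/5z + 6/5z(1+5/7z) = 1 + z + 6/7z²
  Hence R(z) = 1 + z + 6/7z².

Find x<0 with |R(x)|<1.
x=-1.44: |R|=1.3374
R=1: x+6/7x²=0 ⇒ x=−7/6=-1.1667; min R=1−1/(4·6/7)=0.7083>−1
Confirm numerically:
  x=-0.592: |R|=0.70840 <1
  x=-0.580: |R|=0.70834 <1
  x=-0.568: |R|=0.70853 <1
  x=-1.509: |R|=1.44278 >1
  x=-1.207: |R|=1.04173 >1
Stable set (-1.1667, 0).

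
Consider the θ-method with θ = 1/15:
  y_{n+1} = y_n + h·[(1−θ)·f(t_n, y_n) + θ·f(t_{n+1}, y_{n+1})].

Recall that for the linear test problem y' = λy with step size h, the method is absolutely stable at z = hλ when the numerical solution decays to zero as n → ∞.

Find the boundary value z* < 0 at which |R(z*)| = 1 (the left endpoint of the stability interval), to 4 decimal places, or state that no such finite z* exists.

With y'=λy (z=hλ):
  y_{n+1} = y_n + z·[14/15·y_n + 1/15·y_{n+1}] ⇒ (1 − 1/15z)y_{n+1} = (1 + 14/15z)y_n
  so R(z) = (1 + 14/15z)/(1 − 1/15z).

Boundary: |R(x)|=1, x<0.
x=-0.86: |R|=0.1866
R=−1: 1+14/15x = −1+1/15x ⇒ -13/15x=2 ⇒ x=2/(-13/15)=-2.3077
Confirm numerically:
  x=-2.214: |R|=0.92924 <1
  x=-1.850: |R|=0.64688 <1
  x=-1.605: |R|=0.44986 <1
  x=-1.417: |R|=0.29469 <1
  x=-2.813: |R|=1.36878 >1
  x=-2.774: |R|=1.34106 >1
  x=-2.388: |R|=1.06004 >1
Stable set (-2.3077, 0).

z* = -2.3077.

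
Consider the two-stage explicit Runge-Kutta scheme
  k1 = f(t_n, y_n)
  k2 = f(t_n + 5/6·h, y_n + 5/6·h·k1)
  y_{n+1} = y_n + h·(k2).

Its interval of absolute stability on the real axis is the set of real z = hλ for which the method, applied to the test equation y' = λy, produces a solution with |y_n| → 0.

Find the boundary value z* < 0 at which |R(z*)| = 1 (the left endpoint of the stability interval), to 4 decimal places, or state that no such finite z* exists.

Test eqn y'=λy, z=hλ:
  k1=λy_n ⇒ h·k1=z·y_n;  k2=λ(1+5/6z)y_n ⇒ h·k2=z(1+5/6z)y_n
  y_{n+1}/y_n = 1 + z(1+5/6z) = 1 + z + 5/6z²
  ⇒ R(z) = 1 + z + 5/6z².

Find x<0 with |R(x)|<1.
x=-0.39: |R|=0.7368
R=1: x+5/6x²=0 ⇒ x=−6/5=-1.2000; min R=1−1/(4·5/6)=0.7000>−1
Confirm numerically:
  x=-1.018: |R|=0.84560 <1
  x=-0.925: |R|=0.78802 <1
  x=-0.512: |R|=0.70645 <1
  x=-1.590: |R|=1.51675 >1
  x=-1.393: |R|=1.22404 >1
  x=-1.235: |R|=1.03602 >1
So |R|<1 on (-1.2000, 0).

left endpoint -1.2000.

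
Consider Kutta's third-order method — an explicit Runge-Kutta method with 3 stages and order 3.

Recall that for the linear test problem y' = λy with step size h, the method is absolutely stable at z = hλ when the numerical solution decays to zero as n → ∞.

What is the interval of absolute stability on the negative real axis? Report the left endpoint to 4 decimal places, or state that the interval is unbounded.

(-2.5127, 0).

On y'=λy, z=hλ:
  order 3, 3-stage ⇒ R(z)=1+z+z^2/2+z^3/6
  (e.g. R(-1.43)=0.10508, |R|=0.10508)

Need |R(x)|<1, x<0.
x=-1.43: |R|=0.1051
|R(-1.72)|=0.0889 |R(-1.36)|=0.1456 |R(-0.53)|=0.5856
Bisect:
  x_lo=-2.8146 |R|=1.5699  x_hi=-0.2169 |R|=0.8049
  mid=-1.51580 |R|=0.05257 →hi
  mid=-2.16522 |R|=0.51295 →hi
  mid=-2.48993 |R|=0.96288 →hi
  mid=-2.65229 |R|=1.24462 →lo
  mid=-2.57111 |R|=1.09858 →lo
  mid=-2.53052 |R|=1.02947 →lo
  mid=-2.51023 |R|=0.99587 →hi
  mid=-2.52038 |R|=1.01259 →lo
  ...
  [-2.51276,-2.51261] ⇒ x*=-2.5127
So |R|<1 on (-2.5127, 0).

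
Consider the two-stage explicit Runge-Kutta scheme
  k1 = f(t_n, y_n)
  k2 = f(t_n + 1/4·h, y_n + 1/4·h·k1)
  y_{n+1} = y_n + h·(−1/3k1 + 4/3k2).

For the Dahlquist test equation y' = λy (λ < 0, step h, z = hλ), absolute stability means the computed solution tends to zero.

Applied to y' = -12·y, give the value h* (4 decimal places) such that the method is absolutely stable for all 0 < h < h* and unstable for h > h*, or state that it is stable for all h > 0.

(-3.0000,0); λ=-12 ⇒ h* = (3)/12 = 0.2500.

With y'=λy (z=hλ):
  k1=λy_n ⇒ h·k1=z·y_n;  k2=λ(1+1/4z)y_n ⇒ h·k2=z(1+1/4z)y_n
  y_{n+1}/y_n = 1 − 1/3z + 4/3z(1+1/4z) = 1 + z + 1/3z²
  R(z) = 1 + z + 1/3z².

Boundary: |R(x)|=1, x<0.
x=-1.23: |R|=0.2743
R=1: x+1/3x²=0 ⇒ x=−3=-3.0000; min R=1−1/(4·1/3)=0.2500>−1
Confirm numerically:
  x=-2.475: |R|=0.56687 <1
  x=-1.841: |R|=0.28876 <1
  x=-1.774: |R|=0.27503 <1
  x=-3.330: |R|=1.36630 >1
  x=-3.242: |R|=1.26152 >1
  x=-3.226: |R|=1.24303 >1
Interval (-3.0000, 0).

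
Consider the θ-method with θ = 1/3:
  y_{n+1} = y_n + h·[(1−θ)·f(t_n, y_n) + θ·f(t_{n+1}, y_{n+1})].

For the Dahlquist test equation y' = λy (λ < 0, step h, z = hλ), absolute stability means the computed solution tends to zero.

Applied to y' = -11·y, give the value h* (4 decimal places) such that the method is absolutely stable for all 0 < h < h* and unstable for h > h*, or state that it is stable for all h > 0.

(-6.0000,0); λ=-11 ⇒ h* = (6)/11 = 0.5455.

On y'=λy, z=hλ:
  y_{n+1} = y_n + z·[2/3·y_n + 1/3·y_{n+1}] ⇒ (1 − 1/3z)y_{n+1} = (1 + 2/3z)y_n
  Hence R(z) = (1 + 2/3z)/(1 − 1/3z).

Solve |R(x)|<1 on ℝ⁻.
x=-1.37: |R|=0.0595
R=−1: 1+2/3x = −1+1/3x ⇒ -1/3x=2 ⇒ x=2/(-1/3)=-6.0000
Confirm numerically:
  x=-4.956: |R|=0.86878 <1
  x=-4.094: |R|=0.73132 <1
  x=-3.562: |R|=0.62847 <1
  x=-6.066: |R|=1.00728 >1
  x=-6.040: |R|=1.00442 >1
Interval (-6.0000, 0).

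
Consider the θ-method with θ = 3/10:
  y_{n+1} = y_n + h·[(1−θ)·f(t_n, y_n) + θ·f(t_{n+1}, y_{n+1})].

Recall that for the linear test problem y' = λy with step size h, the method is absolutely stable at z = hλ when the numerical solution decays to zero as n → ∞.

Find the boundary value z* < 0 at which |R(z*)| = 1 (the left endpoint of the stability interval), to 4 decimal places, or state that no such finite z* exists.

On y'=λy, z=hλ:
  y_{n+1} = y_n + z·[7/10·y_n + 3/10·y_{n+1}] ⇒ (1 − 3/10z)y_{n+1} = (1 + 7/10z)y_n
  Hence R(z) = (1 + 7/10z)/(1 − 3/10z).

Solve |R(x)|<1 on ℝ⁻.
x=-0.43: |R|=0.6191
R=−1: 1+7/10x = −1+3/10x ⇒ -2/5x=2 ⇒ x=2/(-2/5)=-5.0000
Confirm numerically:
  x=-4.194: |R|=0.85723 <1
  x=-3.191: |R|=0.63031 <1
  x=-2.739: |R|=0.50354 <1
  x=-5.202: |R|=1.03156 >1
  x=-5.087: |R|=1.01378 >1
Stable set (-5.0000, 0).

z* = -5.0000.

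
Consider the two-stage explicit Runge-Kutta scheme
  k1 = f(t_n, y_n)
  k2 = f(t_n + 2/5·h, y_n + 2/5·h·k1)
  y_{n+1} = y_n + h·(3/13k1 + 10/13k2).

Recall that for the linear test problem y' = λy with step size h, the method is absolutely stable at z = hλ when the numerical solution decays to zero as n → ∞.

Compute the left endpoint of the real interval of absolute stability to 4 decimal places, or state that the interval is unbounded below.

On y'=λy, z=hλ:
  k1=λy_n ⇒ h·k1=z·y_n;  k2=λ(1+2/5z)y_n ⇒ h·k2=z(1+2/5z)y_n
  y_{n+1}/y_n = 1 + 3/13z + 10/13z(1+2/5z) = 1 + z + 4/13z²
  ⇒ R(z) = 1 + z + 4/13z².

Solve |R(x)|<1 on ℝ⁻.
x=-0.46: |R|=0.6051
R=1: x+4/13x²=0 ⇒ x=−13/4=-3.2500; min R=1−1/(4·4/13)=0.1875>−1
Confirm numerically:
  x=-2.618: |R|=0.49090 <1
  x=-2.311: |R|=0.33230 <1
  x=-2.117: |R|=0.26198 <1
  x=-1.941: |R|=0.21822 <1
  x=-3.818: |R|=1.66727 >1
  x=-3.618: |R|=1.40967 >1
Interval (-3.2500, 0).

z* = -3.2500.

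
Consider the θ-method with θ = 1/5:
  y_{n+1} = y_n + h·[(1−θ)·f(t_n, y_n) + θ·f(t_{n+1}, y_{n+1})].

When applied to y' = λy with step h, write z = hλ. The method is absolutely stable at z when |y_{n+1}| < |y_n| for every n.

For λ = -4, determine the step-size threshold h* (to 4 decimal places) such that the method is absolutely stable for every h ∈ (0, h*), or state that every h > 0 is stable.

(-3.3333,0); λ=-4 ⇒ h* = (10/3)/4 = 0.8333.

Set f=λy, z=hλ:
  y_{n+1} = y_n + z·[4/5·y_n + 1/5·y_{n+1}] ⇒ (1 − 1/5z)y_{n+1} = (1 + 4/5z)y_n
  R(z) = (1 + 4/5z)/(1 − 1/5z).

Need |R(x)|<1, x<0.
x=-0.33: |R|=0.6904
R=−1: 1+4/5x = −1+1/5x ⇒ -3/5x=2 ⇒ x=2/(-3/5)=-3.3333
Confirm numerically:
  x=-2.173: |R|=0.51471 <1
  x=-2.012: |R|=0.43468 <1
  x=-2.001: |R|=0.42908 <1
  x=-1.767: |R|=0.30560 <1
  x=-3.880: |R|=1.18468 >1
  x=-3.782: |R|=1.15327 >1
Interval (-3.3333, 0).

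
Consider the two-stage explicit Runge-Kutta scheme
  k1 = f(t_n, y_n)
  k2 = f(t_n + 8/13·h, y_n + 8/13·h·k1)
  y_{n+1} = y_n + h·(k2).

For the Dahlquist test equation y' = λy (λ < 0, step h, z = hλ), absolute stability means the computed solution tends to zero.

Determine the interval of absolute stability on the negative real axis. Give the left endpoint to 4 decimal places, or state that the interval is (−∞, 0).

Set f=λy, z=hλ:
  k1=λy_n ⇒ h·k1=z·y_n;  k2=λ(1+8/13z)y_n ⇒ h·k2=z(1+8/13z)y_n
  y_{n+1}/y_n = 1 + z(1+8/13z) = 1 + z + 8/13z²
  ⇒ R(z) = 1 + z + 8/13z².

Find x<0 with |R(x)|<1.
x=-1.19: |R|=0.6814
R=1: x+8/13x²=0 ⇒ x=−13/8=-1.6250; min R=1−1/(4·8/13)=0.5938>−1
Confirm numerically:
  x=-1.056: |R|=0.63024 <1
  x=-0.797: |R|=0.59390 <1
  x=-0.749: |R|=0.59623 <1
  x=-0.654: |R|=0.60921 <1
  x=-2.078: |R|=1.57928 >1
  x=-1.887: |R|=1.30424 >1
Interval (-1.6250, 0).

(-1.6250, 0).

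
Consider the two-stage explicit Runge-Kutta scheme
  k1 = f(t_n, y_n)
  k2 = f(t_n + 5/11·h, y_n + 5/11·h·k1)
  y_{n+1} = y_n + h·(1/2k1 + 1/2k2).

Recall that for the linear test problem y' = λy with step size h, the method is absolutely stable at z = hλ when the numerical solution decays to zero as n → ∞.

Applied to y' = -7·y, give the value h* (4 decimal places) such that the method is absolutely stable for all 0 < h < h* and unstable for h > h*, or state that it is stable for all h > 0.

With y'=λy (z=hλ):
  k1=λy_n ⇒ h·k1=z·y_n;  k2=λ(1+5/11z)y_n ⇒ h·k2=z(1+5/11z)y_n
  y_{n+1}/y_n = 1 + 1/2z + 1/2z(1+5/11z) = 1 + z + 5/22z²
  so R(z) = 1 + z + 5/22z².

Boundary: |R(x)|=1, x<0.
x=-0.92: |R|=0.2724
R=1: x+5/22x²=0 ⇒ x=−22/5=-4.4000; min R=1−1/(4·5/22)=-0.1000>−1
Confirm numerically:
  x=-4.220: |R|=0.82736 <1
  x=-3.653: |R|=0.37982 <1
  x=-3.181: |R|=0.11872 <1
  x=-2.890: |R|=0.00820 <1
  x=-4.758: |R|=1.38713 >1
  x=-4.647: |R|=1.26087 >1
  x=-4.559: |R|=1.16475 >1
So |R|<1 on (-4.4000, 0).

(-4.4000,0); λ=-7 ⇒ h* = (22/5)/7 = 0.6286.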